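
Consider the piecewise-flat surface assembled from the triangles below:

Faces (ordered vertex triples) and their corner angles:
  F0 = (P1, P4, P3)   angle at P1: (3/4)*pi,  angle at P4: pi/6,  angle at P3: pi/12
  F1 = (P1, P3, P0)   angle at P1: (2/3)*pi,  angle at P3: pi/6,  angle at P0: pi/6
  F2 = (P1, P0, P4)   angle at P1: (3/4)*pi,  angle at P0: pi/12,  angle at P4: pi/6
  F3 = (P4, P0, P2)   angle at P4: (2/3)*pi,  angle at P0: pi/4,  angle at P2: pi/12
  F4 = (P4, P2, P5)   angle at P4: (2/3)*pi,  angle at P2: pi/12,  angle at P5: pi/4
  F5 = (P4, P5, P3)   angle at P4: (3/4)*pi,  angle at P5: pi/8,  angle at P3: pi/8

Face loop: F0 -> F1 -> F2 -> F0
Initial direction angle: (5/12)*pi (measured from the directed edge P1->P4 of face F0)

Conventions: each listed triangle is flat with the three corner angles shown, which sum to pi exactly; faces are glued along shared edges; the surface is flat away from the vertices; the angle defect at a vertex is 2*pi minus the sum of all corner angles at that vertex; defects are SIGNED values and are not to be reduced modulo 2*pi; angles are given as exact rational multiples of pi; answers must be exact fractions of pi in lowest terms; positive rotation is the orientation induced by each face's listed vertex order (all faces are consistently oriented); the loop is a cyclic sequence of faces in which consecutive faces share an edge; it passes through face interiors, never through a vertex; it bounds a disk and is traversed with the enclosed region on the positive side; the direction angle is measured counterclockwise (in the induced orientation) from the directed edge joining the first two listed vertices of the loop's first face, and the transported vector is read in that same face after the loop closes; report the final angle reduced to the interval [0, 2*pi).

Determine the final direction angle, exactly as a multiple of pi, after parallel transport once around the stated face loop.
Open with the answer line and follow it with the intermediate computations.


Answer: final direction angle = pi/4

enclosed vertex P1: corner angles sum to (13/6)*pi, defect = 2*pi - (13/6)*pi = -pi/6
summing the enclosed defects onto the initial angle, mod 2*pi in the induced orientation:
final angle = (5/12)*pi - pi/6 = pi/4 (mod 2*pi)


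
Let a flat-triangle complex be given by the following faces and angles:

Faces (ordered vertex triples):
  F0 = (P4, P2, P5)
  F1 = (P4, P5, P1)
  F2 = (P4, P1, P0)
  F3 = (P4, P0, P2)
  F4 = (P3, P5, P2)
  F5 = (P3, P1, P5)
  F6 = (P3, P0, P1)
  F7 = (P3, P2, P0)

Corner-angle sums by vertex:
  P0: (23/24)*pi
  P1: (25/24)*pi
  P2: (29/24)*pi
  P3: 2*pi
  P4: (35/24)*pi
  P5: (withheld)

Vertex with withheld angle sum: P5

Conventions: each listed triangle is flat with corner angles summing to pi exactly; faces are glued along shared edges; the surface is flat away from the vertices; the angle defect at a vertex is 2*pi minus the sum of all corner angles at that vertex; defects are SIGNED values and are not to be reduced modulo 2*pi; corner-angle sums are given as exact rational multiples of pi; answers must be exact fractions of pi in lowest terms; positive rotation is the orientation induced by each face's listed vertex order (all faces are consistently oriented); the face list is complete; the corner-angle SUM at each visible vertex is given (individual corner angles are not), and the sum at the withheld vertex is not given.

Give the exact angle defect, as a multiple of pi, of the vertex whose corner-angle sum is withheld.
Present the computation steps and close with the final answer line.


V = 6, E = 12, F = 8; chi = V - E + F = 2
Gauss-Bonnet: total defect = 2*pi*chi = 4*pi; visible defects sum to (10/3)*pi

Answer: defect(P5) = (2/3)*pi


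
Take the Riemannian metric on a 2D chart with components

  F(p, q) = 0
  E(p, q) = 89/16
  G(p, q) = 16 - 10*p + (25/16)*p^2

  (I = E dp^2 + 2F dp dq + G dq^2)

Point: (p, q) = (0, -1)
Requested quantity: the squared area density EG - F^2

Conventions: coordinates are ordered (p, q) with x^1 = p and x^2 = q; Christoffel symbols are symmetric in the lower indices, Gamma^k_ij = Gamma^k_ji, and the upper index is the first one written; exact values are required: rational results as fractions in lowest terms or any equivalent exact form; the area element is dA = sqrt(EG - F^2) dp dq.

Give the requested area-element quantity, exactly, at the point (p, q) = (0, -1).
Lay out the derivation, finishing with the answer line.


E = 89/16, F = 0, G = 16; EG - F^2 = 89

Answer: EG - F^2 = 89


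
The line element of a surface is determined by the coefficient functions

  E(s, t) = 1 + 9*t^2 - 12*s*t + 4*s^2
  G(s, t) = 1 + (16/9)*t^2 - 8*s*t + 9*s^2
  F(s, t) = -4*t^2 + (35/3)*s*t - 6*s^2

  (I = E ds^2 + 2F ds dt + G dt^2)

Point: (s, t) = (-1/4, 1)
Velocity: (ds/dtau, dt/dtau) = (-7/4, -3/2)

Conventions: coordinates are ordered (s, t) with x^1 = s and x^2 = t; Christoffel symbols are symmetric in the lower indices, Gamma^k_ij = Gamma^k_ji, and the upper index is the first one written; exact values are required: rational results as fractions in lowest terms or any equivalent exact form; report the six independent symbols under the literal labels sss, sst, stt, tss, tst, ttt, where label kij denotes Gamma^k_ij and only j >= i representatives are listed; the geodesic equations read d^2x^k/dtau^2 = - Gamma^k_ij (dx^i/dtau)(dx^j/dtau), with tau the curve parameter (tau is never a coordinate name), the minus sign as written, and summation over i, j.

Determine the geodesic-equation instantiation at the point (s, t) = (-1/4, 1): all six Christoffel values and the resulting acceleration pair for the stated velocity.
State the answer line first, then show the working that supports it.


Answer: Gamma_sss = -1008/2533, Gamma_sst = 1512/2533, Gamma_stt = -672/2533, Gamma_tss = 600/2533, Gamma_tst = -900/2533, Gamma_ttt = 400/2533; accelerations (d^2s/dtau^2, d^2t/dtau^2) = (-3339/2533, 3975/5066)

E = 53/4, F = -175/24, G = 769/144 at the point
E_s = -14, E_t = 21, F_s = 44/3, F_t = -131/12, G_s = -25/2, G_t = 50/9
EG - F^2 = 2533/144;  g^inv = (144/2533) * [[769/144, 175/24], [175/24, 53/4]]
first-kind symbols [ij,l] = (1/2)(d_i g_jl + d_j g_il - d_l g_ij): [ss,s] = E_s/2 = -7, [ss,t] = F_s - E_t/2 = 25/6, [st,s] = E_t/2 = 21/2, [st,t] = G_s/2 = -25/4, [tt,s] = F_t - G_s/2 = -14/3, [tt,t] = G_t/2 = 25/9
Gamma^s_ij = (G*[ij,s] - F*[ij,t])/(EG - F^2), Gamma^t_ij = (E*[ij,t] - F*[ij,s])/(EG - F^2)
Gamma_sss = -1008/2533, Gamma_sst = 1512/2533, Gamma_stt = -672/2533, Gamma_tss = 600/2533, Gamma_tst = -900/2533, Gamma_ttt = 400/2533
d^2s/dtau^2 = -(Gamma_sss*(-7/4)^2 + 2*Gamma_sst*(-7/4)*(-3/2) + Gamma_stt*(-3/2)^2) = -3339/2533
d^2t/dtau^2 = -(Gamma_tss*(-7/4)^2 + 2*Gamma_tst*(-7/4)*(-3/2) + Gamma_ttt*(-3/2)^2) = 3975/5066


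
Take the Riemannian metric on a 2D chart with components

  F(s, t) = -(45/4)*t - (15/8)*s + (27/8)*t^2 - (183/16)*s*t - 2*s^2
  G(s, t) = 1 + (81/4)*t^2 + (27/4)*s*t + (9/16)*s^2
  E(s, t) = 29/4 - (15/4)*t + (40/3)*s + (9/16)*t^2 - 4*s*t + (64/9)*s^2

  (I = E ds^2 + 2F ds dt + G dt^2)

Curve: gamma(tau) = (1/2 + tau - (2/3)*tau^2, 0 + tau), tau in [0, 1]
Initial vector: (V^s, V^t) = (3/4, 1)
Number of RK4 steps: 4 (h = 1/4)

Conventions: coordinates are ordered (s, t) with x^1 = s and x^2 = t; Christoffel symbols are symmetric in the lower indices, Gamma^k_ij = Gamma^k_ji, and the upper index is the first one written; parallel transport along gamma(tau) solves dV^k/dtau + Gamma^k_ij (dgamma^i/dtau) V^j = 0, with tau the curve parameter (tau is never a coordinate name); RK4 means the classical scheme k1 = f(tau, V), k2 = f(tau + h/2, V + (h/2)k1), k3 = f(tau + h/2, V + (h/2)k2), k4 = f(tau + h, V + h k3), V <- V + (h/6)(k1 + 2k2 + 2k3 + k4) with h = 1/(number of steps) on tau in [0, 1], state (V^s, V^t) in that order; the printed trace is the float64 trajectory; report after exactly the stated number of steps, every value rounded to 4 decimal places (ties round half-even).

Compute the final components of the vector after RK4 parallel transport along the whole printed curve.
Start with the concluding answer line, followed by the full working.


Answer: V^s = 1.3858, V^t = 0.6160

gamma'(tau) = (1 - (4/3)*tau, 1); f(tau, V)^k = -Gamma^k_ij(gamma(tau)) gamma'^i(tau) V^j; h = 1/4; intermediate values shown to 6 dp
curve data and Christoffel symbols at the stage parameters:
  tau = 0.000000: gamma = (0.500000, 0.000000), gamma' = (1.000000, 1.000000); Gamma_sss = 0.645543, Gamma_sst = -0.181559, Gamma_stt = -1.089354, Gamma_tss = -0.063151, Gamma_tst = 0.017761, Gamma_ttt = 0.106567
  tau = 0.125000: gamma = (0.614583, 0.125000), gamma' = (0.833333, 1.000000); Gamma_sss = 0.585915, Gamma_sst = -0.164789, Gamma_stt = -0.988732, Gamma_tss = -0.148239, Gamma_tst = 0.041692, Gamma_ttt = 0.250153
  tau = 0.250000: gamma = (0.708333, 0.250000), gamma' = (0.666667, 1.000000); Gamma_sss = 0.523664, Gamma_sst = -0.147281, Gamma_stt = -0.883683, Gamma_tss = -0.206436, Gamma_tst = 0.058060, Gamma_ttt = 0.348361
  tau = 0.375000: gamma = (0.781250, 0.375000), gamma' = (0.500000, 1.000000); Gamma_sss = 0.464906, Gamma_sst = -0.130755, Gamma_stt = -0.784529, Gamma_tss = -0.245680, Gamma_tst = 0.069097, Gamma_ttt = 0.414584
  tau = 0.500000: gamma = (0.833333, 0.500000), gamma' = (0.333333, 1.000000); Gamma_sss = 0.411611, Gamma_sst = -0.115766, Gamma_stt = -0.694593, Gamma_tss = -0.272215, Gamma_tst = 0.076561, Gamma_ttt = 0.459364
  tau = 0.625000: gamma = (0.864583, 0.625000), gamma' = (0.166667, 1.000000); Gamma_sss = 0.363834, Gamma_sst = -0.102328, Gamma_stt = -0.613970, Gamma_tss = -0.290353, Gamma_tst = 0.081662, Gamma_ttt = 0.489971
  tau = 0.750000: gamma = (0.875000, 0.750000), gamma' = (0.000000, 1.000000); Gamma_sss = 0.320895, Gamma_sst = -0.090252, Gamma_stt = -0.541511, Gamma_tss = -0.302894, Gamma_tst = 0.085189, Gamma_ttt = 0.511133
  tau = 0.875000: gamma = (0.864583, 0.875000), gamma' = (-0.166667, 1.000000); Gamma_sss = 0.281924, Gamma_sst = -0.079291, Gamma_stt = -0.475746, Gamma_tss = -0.311591, Gamma_tst = 0.087635, Gamma_ttt = 0.525809
  tau = 1.000000: gamma = (0.833333, 1.000000), gamma' = (-0.333333, 1.000000); Gamma_sss = 0.246087, Gamma_sst = -0.069212, Gamma_stt = -0.415271, Gamma_tss = -0.317503, Gamma_tst = 0.089298, Gamma_ttt = 0.535787
step 0: V^s = 0.7500, V^t = 1.0000
step 1: k1 = (0.922925, -0.090286), k2 = (0.833424, -0.210860), k3 = (0.820072, -0.207482), k4 = (0.738190, -0.291005); V <- V + (h/6)(k1 + 2k2 + 2k3 + k4): V^s = 0.9570, V^t = 0.9493
step 2: k1 = (0.738890, -0.291281), k2 = (0.669110, -0.353592), k3 = (0.663378, -0.350562), k4 = (0.607645, -0.401861); V <- V + (h/6)(k1 + 2k2 + 2k3 + k4): V^s = 1.1242, V^t = 0.8617
step 3: k1 = (0.607676, -0.401882), k2 = (0.562080, -0.448561), k3 = (0.558160, -0.445433), k4 = (0.520363, -0.491172); V <- V + (h/6)(k1 + 2k2 + 2k3 + k4): V^s = 1.2645, V^t = 0.7500
step 4: k1 = (0.520246, -0.491062), k2 = (0.486389, -0.537572), k3 = (0.483166, -0.534010), k4 = (0.451296, -0.582267); V <- V + (h/6)(k1 + 2k2 + 2k3 + k4): V^s = 1.3858, V^t = 0.6160


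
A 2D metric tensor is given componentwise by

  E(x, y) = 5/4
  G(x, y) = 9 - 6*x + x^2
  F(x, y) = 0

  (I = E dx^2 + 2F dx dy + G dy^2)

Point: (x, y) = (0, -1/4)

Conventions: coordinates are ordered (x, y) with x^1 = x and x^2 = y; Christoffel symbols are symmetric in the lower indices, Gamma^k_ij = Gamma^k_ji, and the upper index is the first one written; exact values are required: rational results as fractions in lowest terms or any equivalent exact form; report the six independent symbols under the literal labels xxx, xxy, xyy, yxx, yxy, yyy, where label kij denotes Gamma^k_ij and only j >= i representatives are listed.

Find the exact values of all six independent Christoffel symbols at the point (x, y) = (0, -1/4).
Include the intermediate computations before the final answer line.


E = 5/4, F = 0, G = 9 at the point
E_x = 0, E_y = 0, F_x = 0, F_y = 0, G_x = -6, G_y = 0
EG - F^2 = 45/4;  g^inv = (4/45) * [[9, 0], [0, 5/4]]
first-kind symbols [ij,l] = (1/2)(d_i g_jl + d_j g_il - d_l g_ij): [xx,x] = E_x/2 = 0, [xx,y] = F_x - E_y/2 = 0, [xy,x] = E_y/2 = 0, [xy,y] = G_x/2 = -3, [yy,x] = F_y - G_x/2 = 3, [yy,y] = G_y/2 = 0
Gamma^x_ij = (G*[ij,x] - F*[ij,y])/(EG - F^2), Gamma^y_ij = (E*[ij,y] - F*[ij,x])/(EG - F^2)

Answer: Gamma_xxx = 0, Gamma_xxy = 0, Gamma_xyy = 12/5, Gamma_yxx = 0, Gamma_yxy = -1/3, Gamma_yyy = 0


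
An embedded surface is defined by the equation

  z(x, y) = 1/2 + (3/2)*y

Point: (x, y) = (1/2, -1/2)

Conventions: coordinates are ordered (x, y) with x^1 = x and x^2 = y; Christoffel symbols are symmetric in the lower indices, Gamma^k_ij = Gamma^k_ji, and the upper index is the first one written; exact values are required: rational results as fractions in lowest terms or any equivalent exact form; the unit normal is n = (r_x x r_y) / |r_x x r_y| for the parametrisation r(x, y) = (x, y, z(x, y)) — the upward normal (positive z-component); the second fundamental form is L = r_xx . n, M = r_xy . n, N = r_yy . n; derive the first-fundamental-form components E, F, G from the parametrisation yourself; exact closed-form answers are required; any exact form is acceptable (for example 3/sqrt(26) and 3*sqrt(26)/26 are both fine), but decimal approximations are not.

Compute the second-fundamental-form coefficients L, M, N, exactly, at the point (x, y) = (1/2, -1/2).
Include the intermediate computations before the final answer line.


z_x = 0, z_y = 3/2, z_xx = 0, z_xy = 0, z_yy = 0
E = 1, F = 0, G = 13/4; answer radicand W^2 = 13/4
unnormalised second-form numerators: l = 0, m = 0, n = 0; L = l/sqrt(13/4), and similarly M = m/sqrt(W^2), N = n/sqrt(W^2)

Answer: L = 0, M = 0, N = 0


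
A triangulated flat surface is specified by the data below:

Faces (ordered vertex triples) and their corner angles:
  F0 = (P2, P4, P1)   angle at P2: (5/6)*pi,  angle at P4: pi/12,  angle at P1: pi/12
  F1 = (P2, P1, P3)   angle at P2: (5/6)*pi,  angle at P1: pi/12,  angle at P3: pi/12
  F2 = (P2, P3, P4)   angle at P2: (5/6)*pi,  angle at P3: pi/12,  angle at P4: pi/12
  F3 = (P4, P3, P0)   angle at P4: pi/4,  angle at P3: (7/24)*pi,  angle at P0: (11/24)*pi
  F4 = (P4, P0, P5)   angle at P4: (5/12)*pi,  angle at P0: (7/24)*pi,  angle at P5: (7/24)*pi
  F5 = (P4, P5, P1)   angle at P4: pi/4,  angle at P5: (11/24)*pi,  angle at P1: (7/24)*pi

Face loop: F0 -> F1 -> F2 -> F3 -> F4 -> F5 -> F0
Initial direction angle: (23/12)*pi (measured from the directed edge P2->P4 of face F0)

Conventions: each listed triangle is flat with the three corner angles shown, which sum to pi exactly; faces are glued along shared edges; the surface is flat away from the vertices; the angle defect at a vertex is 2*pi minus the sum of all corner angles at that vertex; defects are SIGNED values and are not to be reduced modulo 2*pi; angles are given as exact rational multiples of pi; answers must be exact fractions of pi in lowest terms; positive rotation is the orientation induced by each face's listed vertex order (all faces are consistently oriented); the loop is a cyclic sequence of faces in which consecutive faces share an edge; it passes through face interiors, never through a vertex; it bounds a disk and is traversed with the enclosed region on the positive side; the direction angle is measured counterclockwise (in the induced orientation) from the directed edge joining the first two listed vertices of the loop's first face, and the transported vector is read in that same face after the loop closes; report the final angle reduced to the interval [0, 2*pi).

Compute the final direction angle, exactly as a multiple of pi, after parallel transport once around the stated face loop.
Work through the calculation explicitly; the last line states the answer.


enclosed vertex P2: corner angles sum to (5/2)*pi, defect = 2*pi - (5/2)*pi = -pi/2
enclosed vertex P4: corner angles sum to (13/12)*pi, defect = 2*pi - (13/12)*pi = (11/12)*pi
final direction = starting direction + enclosed defect total, reduced mod 2*pi (induced orientation)
final angle = (23/12)*pi + (5/12)*pi = pi/3 (mod 2*pi)

Answer: final direction angle = pi/3


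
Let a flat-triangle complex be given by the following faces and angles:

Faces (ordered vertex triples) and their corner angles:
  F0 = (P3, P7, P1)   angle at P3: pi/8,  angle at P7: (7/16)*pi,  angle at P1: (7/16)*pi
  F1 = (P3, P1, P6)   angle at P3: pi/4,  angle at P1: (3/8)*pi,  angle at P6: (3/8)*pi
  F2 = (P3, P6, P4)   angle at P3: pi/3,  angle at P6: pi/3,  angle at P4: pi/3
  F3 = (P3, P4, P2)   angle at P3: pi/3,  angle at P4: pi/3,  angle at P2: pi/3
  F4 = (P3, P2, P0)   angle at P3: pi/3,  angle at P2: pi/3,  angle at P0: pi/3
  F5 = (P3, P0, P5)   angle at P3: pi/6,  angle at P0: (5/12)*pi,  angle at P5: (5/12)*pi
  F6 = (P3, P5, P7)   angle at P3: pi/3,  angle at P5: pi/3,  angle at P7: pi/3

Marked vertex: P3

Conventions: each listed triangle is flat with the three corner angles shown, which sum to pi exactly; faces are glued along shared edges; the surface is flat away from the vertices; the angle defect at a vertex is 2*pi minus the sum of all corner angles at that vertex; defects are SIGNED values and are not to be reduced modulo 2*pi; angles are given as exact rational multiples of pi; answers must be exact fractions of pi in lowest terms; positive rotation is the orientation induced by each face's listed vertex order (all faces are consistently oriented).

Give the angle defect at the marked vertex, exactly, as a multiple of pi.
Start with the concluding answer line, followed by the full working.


Answer: defect(P3) = pi/8

Sum of corner angles at P3: (15/8)*pi
defect = 2*pi - (15/8)*pi


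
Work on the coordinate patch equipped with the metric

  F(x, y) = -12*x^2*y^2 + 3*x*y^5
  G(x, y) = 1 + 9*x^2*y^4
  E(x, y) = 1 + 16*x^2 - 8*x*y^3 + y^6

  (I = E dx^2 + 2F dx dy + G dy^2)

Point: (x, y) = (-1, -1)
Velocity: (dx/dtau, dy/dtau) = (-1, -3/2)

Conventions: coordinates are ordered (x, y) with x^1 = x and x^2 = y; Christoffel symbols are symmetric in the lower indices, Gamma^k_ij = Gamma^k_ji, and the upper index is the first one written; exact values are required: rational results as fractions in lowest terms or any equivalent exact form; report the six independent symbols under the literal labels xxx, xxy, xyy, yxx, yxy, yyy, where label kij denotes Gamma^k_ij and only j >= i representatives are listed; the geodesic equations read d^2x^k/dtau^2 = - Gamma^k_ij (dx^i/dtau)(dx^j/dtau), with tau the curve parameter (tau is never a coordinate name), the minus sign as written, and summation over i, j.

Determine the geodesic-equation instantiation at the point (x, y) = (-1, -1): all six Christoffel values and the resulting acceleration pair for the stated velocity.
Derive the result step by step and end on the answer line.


E = 10, F = -9, G = 10 at the point
E_x = -24, E_y = 18, F_x = 21, F_y = 9, G_x = -18, G_y = -36
EG - F^2 = 19;  g^inv = (1/19) * [[10, 9], [9, 10]]
first-kind symbols [ij,l] = (1/2)(d_i g_jl + d_j g_il - d_l g_ij): [xx,x] = E_x/2 = -12, [xx,y] = F_x - E_y/2 = 12, [xy,x] = E_y/2 = 9, [xy,y] = G_x/2 = -9, [yy,x] = F_y - G_x/2 = 18, [yy,y] = G_y/2 = -18
Gamma^x_ij = (G*[ij,x] - F*[ij,y])/(EG - F^2), Gamma^y_ij = (E*[ij,y] - F*[ij,x])/(EG - F^2)
Gamma_xxx = -12/19, Gamma_xxy = 9/19, Gamma_xyy = 18/19, Gamma_yxx = 12/19, Gamma_yxy = -9/19, Gamma_yyy = -18/19
d^2x/dtau^2 = -(Gamma_xxx*(-1)^2 + 2*Gamma_xxy*(-1)*(-3/2) + Gamma_xyy*(-3/2)^2) = -111/38
d^2y/dtau^2 = -(Gamma_yxx*(-1)^2 + 2*Gamma_yxy*(-1)*(-3/2) + Gamma_yyy*(-3/2)^2) = 111/38

Answer: Gamma_xxx = -12/19, Gamma_xxy = 9/19, Gamma_xyy = 18/19, Gamma_yxx = 12/19, Gamma_yxy = -9/19, Gamma_yyy = -18/19; accelerations (d^2x/dtau^2, d^2y/dtau^2) = (-111/38, 111/38)


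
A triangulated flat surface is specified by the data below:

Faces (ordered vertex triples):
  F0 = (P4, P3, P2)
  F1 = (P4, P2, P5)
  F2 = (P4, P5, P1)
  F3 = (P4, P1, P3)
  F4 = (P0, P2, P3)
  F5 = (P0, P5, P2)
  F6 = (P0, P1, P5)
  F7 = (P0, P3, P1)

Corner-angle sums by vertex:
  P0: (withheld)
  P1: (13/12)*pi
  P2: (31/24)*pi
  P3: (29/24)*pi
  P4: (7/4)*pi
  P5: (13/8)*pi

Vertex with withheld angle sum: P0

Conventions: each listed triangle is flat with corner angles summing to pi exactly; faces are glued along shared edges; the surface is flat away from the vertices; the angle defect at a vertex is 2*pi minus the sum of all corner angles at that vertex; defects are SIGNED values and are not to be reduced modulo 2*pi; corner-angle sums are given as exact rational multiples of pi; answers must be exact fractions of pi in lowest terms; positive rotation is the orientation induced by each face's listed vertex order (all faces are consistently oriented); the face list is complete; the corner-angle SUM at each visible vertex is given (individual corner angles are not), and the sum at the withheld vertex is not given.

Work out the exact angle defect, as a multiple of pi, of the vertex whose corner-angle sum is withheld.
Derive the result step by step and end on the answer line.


V = 6, E = 12, F = 8; chi = V - E + F = 2
Gauss-Bonnet: total defect = 2*pi*chi = 4*pi; visible defects sum to (73/24)*pi

Answer: defect(P0) = (23/24)*pi


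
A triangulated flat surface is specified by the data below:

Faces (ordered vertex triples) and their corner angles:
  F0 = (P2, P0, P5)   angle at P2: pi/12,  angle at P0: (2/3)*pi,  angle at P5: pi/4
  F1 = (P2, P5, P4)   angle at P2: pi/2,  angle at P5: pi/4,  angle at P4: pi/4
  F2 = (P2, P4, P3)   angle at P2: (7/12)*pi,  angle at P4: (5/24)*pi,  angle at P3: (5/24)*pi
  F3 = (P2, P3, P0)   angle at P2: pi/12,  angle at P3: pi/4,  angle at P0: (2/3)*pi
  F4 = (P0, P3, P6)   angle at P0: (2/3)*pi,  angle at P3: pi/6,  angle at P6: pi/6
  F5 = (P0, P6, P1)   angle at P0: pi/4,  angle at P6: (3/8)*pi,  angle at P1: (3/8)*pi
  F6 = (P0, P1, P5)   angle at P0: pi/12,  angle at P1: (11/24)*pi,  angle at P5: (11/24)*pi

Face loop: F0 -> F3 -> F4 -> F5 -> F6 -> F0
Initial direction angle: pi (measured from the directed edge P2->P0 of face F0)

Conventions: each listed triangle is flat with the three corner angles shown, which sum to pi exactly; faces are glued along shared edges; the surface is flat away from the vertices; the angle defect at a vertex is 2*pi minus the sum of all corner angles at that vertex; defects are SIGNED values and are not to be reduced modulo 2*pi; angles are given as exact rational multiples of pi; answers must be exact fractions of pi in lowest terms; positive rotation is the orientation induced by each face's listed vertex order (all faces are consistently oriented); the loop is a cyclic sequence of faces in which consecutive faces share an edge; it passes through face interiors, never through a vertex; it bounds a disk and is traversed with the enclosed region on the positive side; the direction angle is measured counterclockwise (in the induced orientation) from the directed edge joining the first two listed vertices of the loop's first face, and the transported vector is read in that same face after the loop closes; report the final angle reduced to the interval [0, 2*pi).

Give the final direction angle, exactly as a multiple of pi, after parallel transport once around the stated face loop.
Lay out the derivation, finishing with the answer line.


enclosed vertex P0: corner angles sum to (7/3)*pi, defect = 2*pi - (7/3)*pi = -pi/3
the rotation equals the total enclosed defect, so the final angle is initial + defects (mod 2*pi)
final angle = pi - pi/3 = (2/3)*pi (mod 2*pi)

Answer: final direction angle = (2/3)*pi


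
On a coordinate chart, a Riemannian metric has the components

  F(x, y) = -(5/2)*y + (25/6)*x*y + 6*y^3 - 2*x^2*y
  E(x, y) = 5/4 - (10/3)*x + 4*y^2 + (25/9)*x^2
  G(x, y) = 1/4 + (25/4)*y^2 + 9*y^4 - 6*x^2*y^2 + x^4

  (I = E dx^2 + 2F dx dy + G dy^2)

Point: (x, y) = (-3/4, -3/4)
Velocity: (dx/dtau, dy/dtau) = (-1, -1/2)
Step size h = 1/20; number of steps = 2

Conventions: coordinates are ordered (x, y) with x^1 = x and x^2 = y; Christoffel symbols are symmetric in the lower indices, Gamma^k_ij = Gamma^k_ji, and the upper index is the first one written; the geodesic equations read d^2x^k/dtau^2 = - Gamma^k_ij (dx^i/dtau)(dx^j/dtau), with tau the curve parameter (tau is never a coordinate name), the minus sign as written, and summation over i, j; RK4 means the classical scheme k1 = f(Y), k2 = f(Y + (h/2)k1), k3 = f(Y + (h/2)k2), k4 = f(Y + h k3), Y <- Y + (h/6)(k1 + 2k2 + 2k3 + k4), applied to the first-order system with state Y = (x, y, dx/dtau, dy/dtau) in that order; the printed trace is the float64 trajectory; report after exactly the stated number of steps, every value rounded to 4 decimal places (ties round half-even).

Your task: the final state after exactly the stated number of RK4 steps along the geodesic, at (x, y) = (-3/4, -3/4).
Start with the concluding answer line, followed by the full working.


Answer: x = -0.8465, y = -0.7988, dx/dtau = -0.9325, dy/dtau = -0.4760

f(Y) = (dx/dtau, dy/dtau, -Gamma^x_ij Y'^i Y'^j, -Gamma^y_ij Y'^i Y'^j) with the Gammas evaluated at the stage position; h = 0.050000; intermediate values shown to 6 dp
step 0: x = -0.7500, y = -0.7500, dx/dtau = -1.0000, dy/dtau = -0.5000
step 1:
  k1: at (x, y) = (-0.750000, -0.750000), (dx/dtau, dy/dtau) = (-1.000000, -0.500000); Gamma_xxx = -0.406284, Gamma_xxy = -0.612018, Gamma_xyy = 1.048301, Gamma_yxx = -0.267646, Gamma_yxy = 0.643313, Gamma_yyy = -2.465294; k1 = (-1.000000, -0.500000, 0.756227, 0.240656)
  k2: at (x, y) = (-0.775000, -0.762500), (dx/dtau, dy/dtau) = (-0.981094, -0.493984); Gamma_xxx = -0.393849, Gamma_xxy = -0.607035, Gamma_xyy = 1.048581, Gamma_yxx = -0.280679, Gamma_yxy = 0.648305, Gamma_yyy = -2.455811; k2 = (-0.981094, -0.493984, 0.711616, 0.241038)
  k3: at (x, y) = (-0.774527, -0.762350), (dx/dtau, dy/dtau) = (-0.982210, -0.493974); Gamma_xxx = -0.394069, Gamma_xxy = -0.607047, Gamma_xyy = 1.048519, Gamma_yxx = -0.280426, Gamma_yxy = 0.648039, Gamma_yyy = -2.455647; k3 = (-0.982210, -0.493974, 0.713385, 0.240902)
  k4: at (x, y) = (-0.799110, -0.774699), (dx/dtau, dy/dtau) = (-0.964331, -0.487955); Gamma_xxx = -0.382139, Gamma_xxy = -0.602316, Gamma_xyy = 1.048917, Gamma_yxx = -0.292940, Gamma_yxy = 0.652746, Gamma_yyy = -2.446538; k4 = (-0.964331, -0.487955, 0.672457, 0.240637)
  Y <- Y + (h/6)(k1 + 2k2 + 2k3 + k4): x = -0.7991, y = -0.7747, dx/dtau = -0.9643, dy/dtau = -0.4880
step 2:
  k1: at (x, y) = (-0.799091, -0.774699), (dx/dtau, dy/dtau) = (-0.964344, -0.487957); Gamma_xxx = -0.382148, Gamma_xxy = -0.602310, Gamma_xyy = 1.048909, Gamma_yxx = -0.292928, Gamma_yxy = 0.652722, Gamma_yyy = -2.446506; k1 = (-0.964344, -0.487957, 0.672479, 0.240642)
  k2: at (x, y) = (-0.823200, -0.786898), (dx/dtau, dy/dtau) = (-0.947532, -0.481941); Gamma_xxx = -0.370727, Gamma_xxy = -0.597795, Gamma_xyy = 1.049387, Gamma_yxx = -0.304909, Gamma_yxy = 0.657080, Gamma_yyy = -2.437645; k2 = (-0.947532, -0.481941, 0.635078, 0.239820)
  k3: at (x, y) = (-0.822779, -0.786747), (dx/dtau, dy/dtau) = (-0.948467, -0.481961); Gamma_xxx = -0.370920, Gamma_xxy = -0.597813, Gamma_xyy = 1.049329, Gamma_yxx = -0.304687, Gamma_yxy = 0.656880, Gamma_yyy = -2.437550; k3 = (-0.948467, -0.481961, 0.636481, 0.239752)
  k4: at (x, y) = (-0.846515, -0.798797), (dx/dtau, dy/dtau) = (-0.932520, -0.475969); Gamma_xxx = -0.359940, Gamma_xxy = -0.593517, Gamma_xyy = 1.049898, Gamma_yxx = -0.316215, Gamma_yxy = 0.661017, Gamma_yyy = -2.429056; k4 = (-0.932520, -0.475969, 0.602017, 0.238487)
  Y <- Y + (h/6)(k1 + 2k2 + 2k3 + k4): x = -0.8465, y = -0.7988, dx/dtau = -0.9325, dy/dtau = -0.4760


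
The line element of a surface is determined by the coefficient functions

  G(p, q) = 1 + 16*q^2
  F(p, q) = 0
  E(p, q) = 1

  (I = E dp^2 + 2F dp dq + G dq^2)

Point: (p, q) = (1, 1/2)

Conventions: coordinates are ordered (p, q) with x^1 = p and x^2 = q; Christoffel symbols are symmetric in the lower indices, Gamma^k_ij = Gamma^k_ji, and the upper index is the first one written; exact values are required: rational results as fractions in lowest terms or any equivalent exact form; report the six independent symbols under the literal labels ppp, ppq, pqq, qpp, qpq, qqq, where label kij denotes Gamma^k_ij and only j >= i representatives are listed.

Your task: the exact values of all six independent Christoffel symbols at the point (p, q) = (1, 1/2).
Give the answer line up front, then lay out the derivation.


Answer: Gamma_ppp = 0, Gamma_ppq = 0, Gamma_pqq = 0, Gamma_qpp = 0, Gamma_qpq = 0, Gamma_qqq = 8/5

E = 1, F = 0, G = 5 at the point
E_p = 0, E_q = 0, F_p = 0, F_q = 0, G_p = 0, G_q = 16
EG - F^2 = 5;  g^inv = (1/5) * [[5, 0], [0, 1]]
first-kind symbols [ij,l] = (1/2)(d_i g_jl + d_j g_il - d_l g_ij): [pp,p] = E_p/2 = 0, [pp,q] = F_p - E_q/2 = 0, [pq,p] = E_q/2 = 0, [pq,q] = G_p/2 = 0, [qq,p] = F_q - G_p/2 = 0, [qq,q] = G_q/2 = 8
Gamma^p_ij = (G*[ij,p] - F*[ij,q])/(EG - F^2), Gamma^q_ij = (E*[ij,q] - F*[ij,p])/(EG - F^2)


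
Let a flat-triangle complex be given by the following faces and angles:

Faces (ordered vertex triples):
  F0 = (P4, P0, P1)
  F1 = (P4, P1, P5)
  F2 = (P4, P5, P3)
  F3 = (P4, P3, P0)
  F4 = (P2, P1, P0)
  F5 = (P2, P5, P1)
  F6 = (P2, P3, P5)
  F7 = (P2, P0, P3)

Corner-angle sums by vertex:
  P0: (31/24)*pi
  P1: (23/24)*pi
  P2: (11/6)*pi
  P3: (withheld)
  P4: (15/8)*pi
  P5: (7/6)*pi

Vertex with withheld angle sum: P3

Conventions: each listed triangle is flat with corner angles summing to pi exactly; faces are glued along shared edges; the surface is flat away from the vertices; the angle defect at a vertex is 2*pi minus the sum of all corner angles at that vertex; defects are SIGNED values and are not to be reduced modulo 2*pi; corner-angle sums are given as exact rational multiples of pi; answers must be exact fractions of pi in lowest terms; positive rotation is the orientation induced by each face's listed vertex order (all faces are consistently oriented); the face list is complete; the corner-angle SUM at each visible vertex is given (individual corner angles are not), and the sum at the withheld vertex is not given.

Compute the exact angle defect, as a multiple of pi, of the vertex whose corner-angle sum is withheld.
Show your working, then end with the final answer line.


V = 6, E = 12, F = 8; chi = V - E + F = 2
Gauss-Bonnet: total defect = 2*pi*chi = 4*pi; visible defects sum to (23/8)*pi

Answer: defect(P3) = (9/8)*pi


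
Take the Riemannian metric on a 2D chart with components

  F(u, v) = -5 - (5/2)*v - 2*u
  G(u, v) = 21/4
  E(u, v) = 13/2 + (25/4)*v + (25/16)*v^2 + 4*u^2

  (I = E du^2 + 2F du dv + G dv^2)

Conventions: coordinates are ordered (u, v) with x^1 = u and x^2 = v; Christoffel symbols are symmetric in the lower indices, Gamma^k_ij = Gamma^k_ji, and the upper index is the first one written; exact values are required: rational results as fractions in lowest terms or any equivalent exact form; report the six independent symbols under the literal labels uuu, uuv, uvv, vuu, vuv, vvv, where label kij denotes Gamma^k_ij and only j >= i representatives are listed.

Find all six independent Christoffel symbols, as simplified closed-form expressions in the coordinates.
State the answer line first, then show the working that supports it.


Answer: Gamma_uuu = (-200*u*v + 688*u - 250*v^2 - 1320*v - 1640)/(1088*u^2 - 640*u*v - 1280*u + 125*v^2 + 500*v + 584), Gamma_uuv = (525*v + 1050)/(1088*u^2 - 640*u*v - 1280*u + 125*v^2 + 500*v + 584), Gamma_uvv = -840/(1088*u^2 - 640*u*v - 1280*u + 125*v^2 + 500*v + 584), Gamma_vuu = (-1600*u^2*v - 3200*u^2 + 2560*u*v + 5120*u - 625*v^3 - 4550*v^2 - 10800*v - 8528)/(4352*u^2 - 2560*u*v - 5120*u + 500*v^2 + 2000*v + 2336), Gamma_vuv = (200*u*v + 400*u + 250*v^2 + 1000*v + 1000)/(1088*u^2 - 640*u*v - 1280*u + 125*v^2 + 500*v + 584), Gamma_vvv = (-320*u - 400*v - 800)/(1088*u^2 - 640*u*v - 1280*u + 125*v^2 + 500*v + 584)

E = 13/2 + (25/4)*v + (25/16)*v^2 + 4*u^2; F = -5 - (5/2)*v - 2*u; G = 21/4
Gamma^k_ij = (1/2) g^{kl} (d_i g_jl + d_j g_il - d_l g_ij), with g^inv = (1/(EG-F^2)) [[G, -F], [-F, E]]
first partials: E_u = 8*u, E_v = 25/4 + (25/8)*v, F_u = -2, F_v = -5/2, G_u = 0, G_v = 0
D = EG - F^2 = 73/8 + (125/16)*v - 20*u + (125/64)*v^2 - 10*u*v + 17*u^2
expanded: Gamma^u_uu = (G E_u - 2F F_u + F E_v)/(2D), Gamma^u_uv = (G E_v - F G_u)/(2D), Gamma^u_vv = (2G F_v - G G_u - F G_v)/(2D), Gamma^v_uu = (2E F_u - E E_v - F E_u)/(2D), Gamma^v_uv = (E G_u - F E_v)/(2D), Gamma^v_vv = (E G_v - 2F F_v + F G_u)/(2D); substitute and cancel common factors


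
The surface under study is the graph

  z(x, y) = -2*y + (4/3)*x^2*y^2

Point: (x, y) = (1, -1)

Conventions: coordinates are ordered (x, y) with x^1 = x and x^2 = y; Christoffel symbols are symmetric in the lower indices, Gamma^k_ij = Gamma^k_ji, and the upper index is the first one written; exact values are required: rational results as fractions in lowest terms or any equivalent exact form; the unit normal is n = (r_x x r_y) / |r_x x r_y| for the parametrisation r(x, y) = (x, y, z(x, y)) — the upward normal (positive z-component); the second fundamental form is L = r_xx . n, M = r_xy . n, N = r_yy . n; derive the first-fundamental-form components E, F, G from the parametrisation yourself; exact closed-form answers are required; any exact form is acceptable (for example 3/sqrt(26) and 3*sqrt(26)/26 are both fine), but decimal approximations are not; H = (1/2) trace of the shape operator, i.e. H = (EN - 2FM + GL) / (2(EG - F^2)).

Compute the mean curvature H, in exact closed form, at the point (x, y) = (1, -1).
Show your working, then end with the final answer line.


z_x = 8/3, z_y = -14/3, z_xx = 8/3, z_xy = -16/3, z_yy = 8/3
E = 73/9, F = -112/9, G = 205/9; answer radicand W^2 = 269/9
unnormalised second-form numerators: l = 8/3, m = -16/3, n = 8/3; L = l/sqrt(269/9), and similarly M = m/sqrt(W^2), N = n/sqrt(W^2)
H = (E*n - 2*F*m + G*l) / (2*(EG - F^2)*sqrt(W^2)); E*n - 2*F*m + G*l = -1360/27, EG - F^2 = 269/9, so H = (-680/807)/sqrt(269/9)

Answer: H = -680*sqrt(269)/72361


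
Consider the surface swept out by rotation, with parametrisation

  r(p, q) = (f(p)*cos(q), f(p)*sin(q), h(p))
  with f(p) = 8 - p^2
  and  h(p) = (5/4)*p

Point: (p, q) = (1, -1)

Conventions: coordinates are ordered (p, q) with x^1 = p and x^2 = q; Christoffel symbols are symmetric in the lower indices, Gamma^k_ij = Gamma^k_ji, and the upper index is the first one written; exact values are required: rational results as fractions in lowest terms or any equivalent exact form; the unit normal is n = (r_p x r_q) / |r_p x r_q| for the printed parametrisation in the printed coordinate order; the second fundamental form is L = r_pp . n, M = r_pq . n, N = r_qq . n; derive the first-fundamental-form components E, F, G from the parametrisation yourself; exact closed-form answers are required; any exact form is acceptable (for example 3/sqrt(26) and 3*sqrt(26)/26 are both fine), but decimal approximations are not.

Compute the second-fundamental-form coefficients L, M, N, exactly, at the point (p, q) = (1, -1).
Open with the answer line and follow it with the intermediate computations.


Answer: L = 10*sqrt(89)/89, M = 0, N = 35*sqrt(89)/89

f = 7, f' = -2, f'' = -2, h' = 5/4, h'' = 0
E = 89/16, F = 0, G = 49; answer radicand W^2 = 89/16
unnormalised second-form numerators: l = 5/2, m = 0, n = 35/4; L = l/sqrt(89/16), and similarly M = m/sqrt(W^2), N = n/sqrt(W^2)


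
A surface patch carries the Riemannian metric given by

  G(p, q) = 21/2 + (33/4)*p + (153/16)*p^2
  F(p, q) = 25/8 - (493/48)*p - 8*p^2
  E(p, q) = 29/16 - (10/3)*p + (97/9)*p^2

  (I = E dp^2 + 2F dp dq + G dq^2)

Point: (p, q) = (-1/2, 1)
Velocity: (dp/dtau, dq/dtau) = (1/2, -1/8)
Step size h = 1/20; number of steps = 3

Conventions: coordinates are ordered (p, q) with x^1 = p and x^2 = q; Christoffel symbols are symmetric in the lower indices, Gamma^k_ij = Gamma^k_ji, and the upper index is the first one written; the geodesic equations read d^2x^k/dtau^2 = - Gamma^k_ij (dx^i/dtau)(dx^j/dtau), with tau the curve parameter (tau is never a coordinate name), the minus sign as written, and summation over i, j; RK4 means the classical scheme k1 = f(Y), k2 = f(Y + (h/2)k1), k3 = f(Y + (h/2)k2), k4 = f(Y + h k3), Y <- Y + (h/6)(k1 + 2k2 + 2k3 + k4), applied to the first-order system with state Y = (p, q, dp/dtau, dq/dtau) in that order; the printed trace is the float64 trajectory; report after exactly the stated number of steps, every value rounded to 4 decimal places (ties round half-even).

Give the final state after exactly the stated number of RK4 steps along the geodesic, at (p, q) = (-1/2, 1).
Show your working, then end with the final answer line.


f(Y) = (dp/dtau, dq/dtau, -Gamma^p_ij Y'^i Y'^j, -Gamma^q_ij Y'^i Y'^j) with the Gammas evaluated at the stage position; h = 0.050000; intermediate values shown to 6 dp
step 0: p = -0.5000, q = 1.0000, dp/dtau = 0.5000, dq/dtau = -0.1250
step 1:
  k1: at (p, q) = (-0.500000, 1.000000), (dp/dtau, dq/dtau) = (0.500000, -0.125000); Gamma_ppp = -3.191772, Gamma_ppq = 0.275311, Gamma_pqq = 0.385482, Gamma_qpp = 2.020505, Gamma_qpq = -0.271494, Gamma_qqq = -0.275311; k1 = (0.500000, -0.125000, 0.826334, -0.534761)
  k2: at (p, q) = (-0.487500, 0.996875), (dp/dtau, dq/dtau) = (0.520658, -0.138369); Gamma_ppp = -3.303596, Gamma_ppq = 0.244599, Gamma_pqq = 0.343523, Gamma_qpp = 2.069906, Gamma_qpq = -0.235497, Gamma_qqq = -0.244599; k2 = (0.520658, -0.138369, 0.924222, -0.590369)
  k3: at (p, q) = (-0.486984, 0.996541), (dp/dtau, dq/dtau) = (0.523106, -0.139759); Gamma_ppp = -3.308297, Gamma_ppq = 0.243187, Gamma_pqq = 0.341588, Gamma_qpp = 2.071956, Gamma_qpq = -0.233906, Gamma_qqq = -0.243187; k3 = (0.523106, -0.139759, 0.934167, -0.596420)
  k4: at (p, q) = (-0.473845, 0.993012), (dp/dtau, dq/dtau) = (0.546708, -0.154821); Gamma_ppp = -3.429839, Gamma_ppq = 0.202947, Gamma_pqq = 0.286224, Gamma_qpp = 2.124143, Gamma_qpq = -0.190380, Gamma_qqq = -0.202947; k4 = (0.546708, -0.154821, 1.052639, -0.662249)
  Y <- Y + (h/6)(k1 + 2k2 + 2k3 + k4): p = -0.4739, q = 0.9930, dp/dtau = 0.5466, dq/dtau = -0.1548
step 2:
  k1: at (p, q) = (-0.473881, 0.993033), (dp/dtau, dq/dtau) = (0.546631, -0.154755); Gamma_ppp = -3.429495, Gamma_ppq = 0.203071, Gamma_pqq = 0.286396, Gamma_qpp = 2.123998, Gamma_qpq = -0.190510, Gamma_qqq = -0.203071; k1 = (0.546631, -0.154755, 1.052251, -0.662031)
  k2: at (p, q) = (-0.460216, 0.989164), (dp/dtau, dq/dtau) = (0.572938, -0.171306); Gamma_ppp = -3.559212, Gamma_ppq = 0.151341, Gamma_pqq = 0.214536, Gamma_qpp = 2.177700, Gamma_qpq = -0.138360, Gamma_qqq = -0.151341; k2 = (0.572938, -0.171306, 1.191750, -0.737564)
  k3: at (p, q) = (-0.459558, 0.988750), (dp/dtau, dq/dtau) = (0.576425, -0.173194); Gamma_ppp = -3.565519, Gamma_ppq = 0.148565, Gamma_pqq = 0.210658, Gamma_qpp = 2.180250, Gamma_qpq = -0.135654, Gamma_qqq = -0.148565; k3 = (0.576425, -0.173194, 1.208044, -0.747052)
  k4: at (p, q) = (-0.445060, 0.984373), (dp/dtau, dq/dtau) = (0.607033, -0.192107); Gamma_ppp = -3.705321, Gamma_ppq = 0.079835, Gamma_pqq = 0.113941, Gamma_qpp = 2.235082, Gamma_qpq = -0.070944, Gamma_qqq = -0.079835; k4 = (0.607033, -0.192107, 1.379787, -0.837205)
  Y <- Y + (h/6)(k1 + 2k2 + 2k3 + k4): p = -0.4451, q = 0.9844, dp/dtau = 0.6069, dq/dtau = -0.1920
step 3:
  k1: at (p, q) = (-0.445111, 0.984401), (dp/dtau, dq/dtau) = (0.606895, -0.191992); Gamma_ppp = -3.704825, Gamma_ppq = 0.080106, Gamma_pqq = 0.114324, Gamma_qpp = 2.234894, Gamma_qpq = -0.071191, Gamma_qqq = -0.080106; k1 = (0.606895, -0.191992, 1.379020, -0.836797)
  k2: at (p, q) = (-0.429939, 0.979601), (dp/dtau, dq/dtau) = (0.641370, -0.212912); Gamma_ppp = -3.850653, Gamma_ppq = -0.009306, Gamma_pqq = -0.013388, Gamma_qpp = 2.287805, Gamma_qpq = 0.008041, Gamma_qqq = 0.009306; k2 = (0.641370, -0.212912, 1.582054, -0.939328)
  k3: at (p, q) = (-0.429077, 0.979078), (dp/dtau, dq/dtau) = (0.646446, -0.215475); Gamma_ppp = -3.858844, Gamma_ppq = -0.014994, Gamma_pqq = -0.021580, Gamma_qpp = 2.290613, Gamma_qpq = 0.012935, Gamma_qqq = 0.014994; k3 = (0.646446, -0.215475, 1.609407, -0.954323)
  k4: at (p, q) = (-0.412789, 0.973627), (dp/dtau, dq/dtau) = (0.687365, -0.239708); Gamma_ppp = -4.009512, Gamma_ppq = -0.136403, Gamma_pqq = -0.198277, Gamma_qpp = 2.338062, Gamma_qpq = 0.114207, Gamma_qqq = 0.136403; k4 = (0.687365, -0.239708, 1.860821, -1.074869)
  Y <- Y + (h/6)(k1 + 2k2 + 2k3 + k4): p = -0.4129, q = 0.9737, dp/dtau = 0.6871, dq/dtau = -0.2395

Answer: p = -0.4129, q = 0.9737, dp/dtau = 0.6871, dq/dtau = -0.2395


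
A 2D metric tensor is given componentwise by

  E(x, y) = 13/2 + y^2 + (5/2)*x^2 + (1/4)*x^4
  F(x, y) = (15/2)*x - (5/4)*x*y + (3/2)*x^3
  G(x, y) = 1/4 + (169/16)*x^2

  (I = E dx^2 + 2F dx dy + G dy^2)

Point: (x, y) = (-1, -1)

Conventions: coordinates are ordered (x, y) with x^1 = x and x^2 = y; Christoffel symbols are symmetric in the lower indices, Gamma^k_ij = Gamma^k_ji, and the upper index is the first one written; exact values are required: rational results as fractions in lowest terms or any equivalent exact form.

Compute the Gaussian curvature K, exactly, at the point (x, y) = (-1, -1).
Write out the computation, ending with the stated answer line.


E = 41/4, F = -41/4, G = 173/16, EG - F^2 = 369/64 at the point
E_x = -6, E_y = -2, F_x = 53/4, F_y = 5/4, G_x = -169/8, G_y = 0
E_yy = 2, F_xy = -5/4, G_xx = 169/8
Compute both Brioschi determinants and normalise by (EG - F^2)^2.
M1 = [[-E_yy/2 + F_xy - G_xx/2, E_x/2, F_x - E_y/2], [F_y - G_x/2, E, F], [G_y/2, F, G]] = [[-205/16, -3, 57/4], [189/16, 41/4, -41/4], [0, -41/4, 173/16]]; det M1 = -1450053/1024
M2 = [[0, E_y/2, G_x/2], [E_y/2, E, F], [G_x/2, F, G]] = [[0, -1, -169/16], [-1, 41/4, -41/4], [-169/16, -41/4, 173/16]]; det M2 = -1403801/1024
det M1 - det M2 = -11563/256; K = -11563/256 / (369/64)^2 = -185008/136161

Answer: K = -185008/136161
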